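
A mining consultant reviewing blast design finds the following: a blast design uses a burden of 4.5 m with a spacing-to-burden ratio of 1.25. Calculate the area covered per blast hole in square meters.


25.3125 m^2

First, find the spacing:
Spacing = burden * ratio = 4.5 * 1.25
= 5.625 m
Then, calculate the area:
Area = burden * spacing = 4.5 * 5.625
= 25.3125 m^2


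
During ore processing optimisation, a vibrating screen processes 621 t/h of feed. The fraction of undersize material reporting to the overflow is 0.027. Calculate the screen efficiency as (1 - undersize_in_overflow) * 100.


97.3%

Screen efficiency = (1 - fraction of undersize in overflow) * 100
= (1 - 0.027) * 100
= 0.973 * 100
= 97.3%


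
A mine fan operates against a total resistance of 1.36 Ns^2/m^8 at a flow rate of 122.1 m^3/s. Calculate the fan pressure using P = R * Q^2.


20275.4376 Pa

Compute Q^2:
Q^2 = 122.1^2 = 14908.41
Compute pressure:
P = R * Q^2 = 1.36 * 14908.41
= 20275.4376 Pa


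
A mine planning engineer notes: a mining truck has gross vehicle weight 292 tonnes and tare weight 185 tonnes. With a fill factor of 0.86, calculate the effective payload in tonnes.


92.02 tonnes

Maximum payload = gross - tare
= 292 - 185 = 107 tonnes
Effective payload = max payload * fill factor
= 107 * 0.86
= 92.02 tonnes


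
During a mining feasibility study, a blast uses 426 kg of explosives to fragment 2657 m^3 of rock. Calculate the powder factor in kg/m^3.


Powder factor = explosive mass / rock volume
= 426 / 2657
= 0.1603 kg/m^3

0.1603 kg/m^3


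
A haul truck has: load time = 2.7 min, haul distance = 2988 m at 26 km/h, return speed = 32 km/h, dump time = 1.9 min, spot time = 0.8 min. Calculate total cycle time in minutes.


17.8979 min

Convert haul speed to m/min: 26 * 1000/60 = 433.3333333 m/min
Haul time = 2988 / 433.3333333 = 6.895384615 min
Convert return speed to m/min: 32 * 1000/60 = 533.3333333 m/min
Return time = 2988 / 533.3333333 = 5.6025 min
Total cycle time:
= 2.7 + 6.895384615 + 1.9 + 5.6025 + 0.8
= 17.8979 min


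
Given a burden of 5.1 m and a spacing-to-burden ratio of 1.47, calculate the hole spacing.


Spacing = burden * ratio
= 5.1 * 1.47
= 7.497 m

7.497 m


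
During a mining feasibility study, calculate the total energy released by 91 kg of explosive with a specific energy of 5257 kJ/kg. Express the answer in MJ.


Energy = mass * specific_energy / 1000
= 91 * 5257 / 1000
= 478387 / 1000
= 478.387 MJ

478.387 MJ


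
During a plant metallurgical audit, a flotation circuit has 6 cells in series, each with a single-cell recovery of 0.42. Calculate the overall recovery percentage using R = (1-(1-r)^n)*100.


Complement of single-cell recovery:
1 - r = 1 - 0.42 = 0.58
Raise to power n:
(1 - r)^6 = 0.58^6 = 0.03806869254
Overall recovery:
R = (1 - 0.03806869254) * 100
= 96.1931%

96.1931%


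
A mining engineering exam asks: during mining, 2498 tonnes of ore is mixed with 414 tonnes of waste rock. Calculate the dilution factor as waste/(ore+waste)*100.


Total material = ore + waste
= 2498 + 414 = 2912 tonnes
Dilution = waste / total * 100
= 414 / 2912 * 100
= 0.1421703297 * 100
= 14.217%

14.217%


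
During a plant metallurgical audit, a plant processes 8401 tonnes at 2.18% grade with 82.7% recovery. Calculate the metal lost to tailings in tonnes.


Total metal in feed:
= 8401 * 2.18 / 100 = 183.1418 tonnes
Metal recovered:
= 183.1418 * 82.7 / 100 = 151.4582686 tonnes
Metal lost to tailings:
= 183.1418 - 151.4582686
= 31.6835 tonnes

31.6835 tonnes


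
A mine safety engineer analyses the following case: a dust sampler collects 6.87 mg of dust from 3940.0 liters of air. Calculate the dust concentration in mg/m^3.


Convert liters to m^3: 1 m^3 = 1000 L
Concentration = mass / volume * 1000
= 6.87 / 3940.0 * 1000
= 0.001743654822 * 1000
= 1.7437 mg/m^3

1.7437 mg/m^3


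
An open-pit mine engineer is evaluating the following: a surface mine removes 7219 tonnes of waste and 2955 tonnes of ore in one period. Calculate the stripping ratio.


2.443

Stripping ratio = waste tonnage / ore tonnage
= 7219 / 2955
= 2.443


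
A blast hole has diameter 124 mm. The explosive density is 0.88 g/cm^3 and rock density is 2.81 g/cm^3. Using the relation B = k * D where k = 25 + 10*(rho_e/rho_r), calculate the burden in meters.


First, compute k:
rho_e / rho_r = 0.88 / 2.81 = 0.3131672598
k = 25 + 10 * 0.3131672598 = 28.1316726
Then, compute burden:
B = k * D / 1000 = 28.1316726 * 124 / 1000
= 3488.327402 / 1000
= 3.4883 m

3.4883 m


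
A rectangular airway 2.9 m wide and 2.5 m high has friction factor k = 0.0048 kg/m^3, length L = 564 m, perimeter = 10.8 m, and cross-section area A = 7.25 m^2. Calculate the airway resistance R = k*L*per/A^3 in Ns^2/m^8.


0.0767 Ns^2/m^8

Compute the numerator:
k * L * per = 0.0048 * 564 * 10.8
= 29.23776
Compute the denominator:
A^3 = 7.25^3 = 381.078125
Resistance:
R = 29.23776 / 381.078125
= 0.0767 Ns^2/m^8


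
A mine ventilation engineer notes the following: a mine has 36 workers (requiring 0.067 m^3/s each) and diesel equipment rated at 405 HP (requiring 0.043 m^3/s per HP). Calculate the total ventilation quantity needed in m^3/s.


19.827 m^3/s

Airflow for workers:
Q_people = 36 * 0.067 = 2.412 m^3/s
Airflow for diesel equipment:
Q_diesel = 405 * 0.043 = 17.415 m^3/s
Total ventilation:
Q_total = 2.412 + 17.415
= 19.827 m^3/s


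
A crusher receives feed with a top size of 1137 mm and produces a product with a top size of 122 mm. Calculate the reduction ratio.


9.3197

Reduction ratio = feed size / product size
= 1137 / 122
= 9.3197


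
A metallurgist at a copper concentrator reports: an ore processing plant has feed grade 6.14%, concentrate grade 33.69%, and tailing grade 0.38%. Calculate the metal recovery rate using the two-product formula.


94.8813%

Using the two-product formula:
R = 100 * c * (f - t) / (f * (c - t))
Numerator = 100 * 33.69 * (6.14 - 0.38)
= 100 * 33.69 * 5.76
= 19405.44
Denominator = 6.14 * (33.69 - 0.38)
= 6.14 * 33.31
= 204.5234
R = 19405.44 / 204.5234
= 94.8813%


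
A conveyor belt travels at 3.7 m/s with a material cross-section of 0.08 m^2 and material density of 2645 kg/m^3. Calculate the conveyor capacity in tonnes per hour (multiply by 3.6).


Volumetric flow = speed * area
= 3.7 * 0.08 = 0.296 m^3/s
Mass flow = volumetric * density
= 0.296 * 2645 = 782.92 kg/s
Convert to t/h: multiply by 3.6
Capacity = 782.92 * 3.6
= 2818.512 t/h

2818.512 t/h


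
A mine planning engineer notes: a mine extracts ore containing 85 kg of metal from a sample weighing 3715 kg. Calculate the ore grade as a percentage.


Ore grade = (metal mass / ore mass) * 100
= (85 / 3715) * 100
= 0.02288021534 * 100
= 2.288%

2.288%


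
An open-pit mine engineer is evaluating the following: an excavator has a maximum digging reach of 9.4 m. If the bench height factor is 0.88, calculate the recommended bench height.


8.272 m

Bench height = reach * factor
= 9.4 * 0.88
= 8.272 m


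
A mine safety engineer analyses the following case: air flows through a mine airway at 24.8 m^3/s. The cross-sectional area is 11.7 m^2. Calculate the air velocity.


2.1197 m/s

Velocity = flow rate / cross-sectional area
= 24.8 / 11.7
= 2.1197 m/s


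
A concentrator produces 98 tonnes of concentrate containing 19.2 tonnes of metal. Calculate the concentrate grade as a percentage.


19.5918%

Grade = (metal in concentrate / concentrate mass) * 100
= (19.2 / 98) * 100
= 0.1959183673 * 100
= 19.5918%


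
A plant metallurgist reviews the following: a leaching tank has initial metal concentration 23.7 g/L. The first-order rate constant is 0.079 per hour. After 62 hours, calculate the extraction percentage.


99.2539%

Compute the exponent:
-k * t = -0.079 * 62 = -4.898
Remaining concentration:
C = 23.7 * exp(-4.898)
= 23.7 * 0.00746149114
= 0.17683734 g/L
Extracted = 23.7 - 0.17683734 = 23.52316266 g/L
Extraction % = 23.52316266 / 23.7 * 100
= 99.2539%


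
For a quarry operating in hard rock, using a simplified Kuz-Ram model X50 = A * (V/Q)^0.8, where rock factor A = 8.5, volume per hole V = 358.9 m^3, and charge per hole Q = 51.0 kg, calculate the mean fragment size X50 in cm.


Compute V/Q:
V/Q = 358.9 / 51.0 = 7.037254902
Raise to the power 0.8:
(V/Q)^0.8 = 7.037254902^0.8 = 4.763461131
Multiply by A:
X50 = 8.5 * 4.763461131
= 40.4894 cm

40.4894 cm


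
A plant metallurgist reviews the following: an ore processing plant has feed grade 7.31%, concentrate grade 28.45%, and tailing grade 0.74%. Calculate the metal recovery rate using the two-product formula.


Using the two-product formula:
R = 100 * c * (f - t) / (f * (c - t))
Numerator = 100 * 28.45 * (7.31 - 0.74)
= 100 * 28.45 * 6.57
= 18691.65
Denominator = 7.31 * (28.45 - 0.74)
= 7.31 * 27.71
= 202.5601
R = 18691.65 / 202.5601
= 92.2771%

92.2771%


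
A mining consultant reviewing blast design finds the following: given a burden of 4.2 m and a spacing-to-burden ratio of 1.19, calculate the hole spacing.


Spacing = burden * ratio
= 4.2 * 1.19
= 4.998 m

4.998 m


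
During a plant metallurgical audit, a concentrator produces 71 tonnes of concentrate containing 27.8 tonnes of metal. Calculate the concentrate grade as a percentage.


39.1549%

Grade = (metal in concentrate / concentrate mass) * 100
= (27.8 / 71) * 100
= 0.3915492958 * 100
= 39.1549%


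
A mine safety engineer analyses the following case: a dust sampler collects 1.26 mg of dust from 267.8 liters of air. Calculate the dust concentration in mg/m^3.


Convert liters to m^3: 1 m^3 = 1000 L
Concentration = mass / volume * 1000
= 1.26 / 267.8 * 1000
= 0.004705003734 * 1000
= 4.705 mg/m^3

4.705 mg/m^3


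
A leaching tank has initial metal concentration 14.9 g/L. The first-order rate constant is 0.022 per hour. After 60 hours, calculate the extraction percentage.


73.2865%

Compute the exponent:
-k * t = -0.022 * 60 = -1.32
Remaining concentration:
C = 14.9 * exp(-1.32)
= 14.9 * 0.267135302
= 3.980315999 g/L
Extracted = 14.9 - 3.980315999 = 10.919684 g/L
Extraction % = 10.919684 / 14.9 * 100
= 73.2865%


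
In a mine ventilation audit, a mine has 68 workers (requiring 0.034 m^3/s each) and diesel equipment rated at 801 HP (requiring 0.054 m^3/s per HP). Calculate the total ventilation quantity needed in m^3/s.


Airflow for workers:
Q_people = 68 * 0.034 = 2.312 m^3/s
Airflow for diesel equipment:
Q_diesel = 801 * 0.054 = 43.254 m^3/s
Total ventilation:
Q_total = 2.312 + 43.254
= 45.566 m^3/s

45.566 m^3/s


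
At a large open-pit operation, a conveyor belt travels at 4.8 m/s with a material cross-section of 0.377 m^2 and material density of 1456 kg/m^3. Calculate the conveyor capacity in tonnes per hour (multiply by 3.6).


9485.1994 t/h

Volumetric flow = speed * area
= 4.8 * 0.377 = 1.8096 m^3/s
Mass flow = volumetric * density
= 1.8096 * 1456 = 2634.7776 kg/s
Convert to t/h: multiply by 3.6
Capacity = 2634.7776 * 3.6
= 9485.1994 t/h


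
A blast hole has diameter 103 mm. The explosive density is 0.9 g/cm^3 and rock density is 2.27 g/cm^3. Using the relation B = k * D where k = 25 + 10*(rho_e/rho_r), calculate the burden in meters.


First, compute k:
rho_e / rho_r = 0.9 / 2.27 = 0.3964757709
k = 25 + 10 * 0.3964757709 = 28.96475771
Then, compute burden:
B = k * D / 1000 = 28.96475771 * 103 / 1000
= 2983.370044 / 1000
= 2.9834 m

2.9834 m


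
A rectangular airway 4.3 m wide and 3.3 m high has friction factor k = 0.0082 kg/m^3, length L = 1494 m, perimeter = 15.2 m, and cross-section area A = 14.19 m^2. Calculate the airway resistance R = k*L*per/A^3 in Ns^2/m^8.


Compute the numerator:
k * L * per = 0.0082 * 1494 * 15.2
= 186.21216
Compute the denominator:
A^3 = 14.19^3 = 2857.243059
Resistance:
R = 186.21216 / 2857.243059
= 0.0652 Ns^2/m^8

0.0652 Ns^2/m^8


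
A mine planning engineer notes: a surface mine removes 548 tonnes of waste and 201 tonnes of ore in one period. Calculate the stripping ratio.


Stripping ratio = waste tonnage / ore tonnage
= 548 / 201
= 2.7264

2.7264


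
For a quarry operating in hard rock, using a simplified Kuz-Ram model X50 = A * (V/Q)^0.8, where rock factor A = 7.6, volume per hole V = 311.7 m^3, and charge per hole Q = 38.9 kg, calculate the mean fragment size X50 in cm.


Compute V/Q:
V/Q = 311.7 / 38.9 = 8.01285347
Raise to the power 0.8:
(V/Q)^0.8 = 8.01285347^0.8 = 5.284814656
Multiply by A:
X50 = 7.6 * 5.284814656
= 40.1646 cm

40.1646 cm


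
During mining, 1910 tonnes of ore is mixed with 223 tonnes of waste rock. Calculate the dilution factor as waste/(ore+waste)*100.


10.4548%

Total material = ore + waste
= 1910 + 223 = 2133 tonnes
Dilution = waste / total * 100
= 223 / 2133 * 100
= 0.1045475856 * 100
= 10.4548%


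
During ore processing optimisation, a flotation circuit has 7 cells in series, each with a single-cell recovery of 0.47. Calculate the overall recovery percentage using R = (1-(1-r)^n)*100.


98.8253%

Complement of single-cell recovery:
1 - r = 1 - 0.47 = 0.53
Raise to power n:
(1 - r)^7 = 0.53^7 = 0.0117471114
Overall recovery:
R = (1 - 0.0117471114) * 100
= 98.8253%


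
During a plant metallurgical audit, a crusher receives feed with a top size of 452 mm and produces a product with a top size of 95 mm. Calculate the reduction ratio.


4.7579

Reduction ratio = feed size / product size
= 452 / 95
= 4.7579


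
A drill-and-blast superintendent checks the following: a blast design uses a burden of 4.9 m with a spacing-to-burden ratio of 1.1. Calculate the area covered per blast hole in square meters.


26.411 m^2

First, find the spacing:
Spacing = burden * ratio = 4.9 * 1.1
= 5.39 m
Then, calculate the area:
Area = burden * spacing = 4.9 * 5.39
= 26.411 m^2


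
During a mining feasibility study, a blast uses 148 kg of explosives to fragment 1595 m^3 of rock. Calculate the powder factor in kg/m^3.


0.0928 kg/m^3

Powder factor = explosive mass / rock volume
= 148 / 1595
= 0.0928 kg/m^3


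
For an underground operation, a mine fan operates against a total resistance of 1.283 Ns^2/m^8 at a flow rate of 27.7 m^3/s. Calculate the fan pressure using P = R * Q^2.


984.4331 Pa

Compute Q^2:
Q^2 = 27.7^2 = 767.29
Compute pressure:
P = R * Q^2 = 1.283 * 767.29
= 984.4331 Pa


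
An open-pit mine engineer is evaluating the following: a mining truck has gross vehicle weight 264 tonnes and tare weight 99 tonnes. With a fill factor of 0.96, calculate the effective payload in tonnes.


Maximum payload = gross - tare
= 264 - 99 = 165 tonnes
Effective payload = max payload * fill factor
= 165 * 0.96
= 158.4 tonnes

158.4 tonnes


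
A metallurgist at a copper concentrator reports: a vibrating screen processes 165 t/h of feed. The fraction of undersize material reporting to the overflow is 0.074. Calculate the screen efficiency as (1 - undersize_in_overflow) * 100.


92.6%

Screen efficiency = (1 - fraction of undersize in overflow) * 100
= (1 - 0.074) * 100
= 0.926 * 100
= 92.6%


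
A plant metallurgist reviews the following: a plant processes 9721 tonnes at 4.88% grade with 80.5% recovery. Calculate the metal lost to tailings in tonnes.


92.505 tonnes

Total metal in feed:
= 9721 * 4.88 / 100 = 474.3848 tonnes
Metal recovered:
= 474.3848 * 80.5 / 100 = 381.879764 tonnes
Metal lost to tailings:
= 474.3848 - 381.879764
= 92.505 tonnes


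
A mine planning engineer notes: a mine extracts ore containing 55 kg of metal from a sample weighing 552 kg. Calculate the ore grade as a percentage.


Ore grade = (metal mass / ore mass) * 100
= (55 / 552) * 100
= 0.09963768116 * 100
= 9.9638%

9.9638%


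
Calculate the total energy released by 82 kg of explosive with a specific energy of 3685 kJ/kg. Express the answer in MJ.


302.17 MJ

Energy = mass * specific_energy / 1000
= 82 * 3685 / 1000
= 302170 / 1000
= 302.17 MJ


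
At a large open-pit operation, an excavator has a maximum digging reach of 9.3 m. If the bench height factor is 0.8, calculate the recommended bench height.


Bench height = reach * factor
= 9.3 * 0.8
= 7.44 m

7.44 m


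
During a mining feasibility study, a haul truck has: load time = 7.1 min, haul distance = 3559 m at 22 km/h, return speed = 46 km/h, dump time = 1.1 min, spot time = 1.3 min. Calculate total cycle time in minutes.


Convert haul speed to m/min: 22 * 1000/60 = 366.6666667 m/min
Haul time = 3559 / 366.6666667 = 9.706363636 min
Convert return speed to m/min: 46 * 1000/60 = 766.6666667 m/min
Return time = 3559 / 766.6666667 = 4.642173913 min
Total cycle time:
= 7.1 + 9.706363636 + 1.1 + 4.642173913 + 1.3
= 23.8485 min

23.8485 min


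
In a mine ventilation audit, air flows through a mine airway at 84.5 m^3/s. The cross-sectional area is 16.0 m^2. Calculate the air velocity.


5.2813 m/s

Velocity = flow rate / cross-sectional area
= 84.5 / 16.0
= 5.2813 m/s


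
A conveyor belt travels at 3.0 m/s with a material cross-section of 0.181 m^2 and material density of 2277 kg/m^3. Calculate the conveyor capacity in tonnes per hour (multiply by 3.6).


4451.0796 t/h

Volumetric flow = speed * area
= 3.0 * 0.181 = 0.543 m^3/s
Mass flow = volumetric * density
= 0.543 * 2277 = 1236.411 kg/s
Convert to t/h: multiply by 3.6
Capacity = 1236.411 * 3.6
= 4451.0796 t/h


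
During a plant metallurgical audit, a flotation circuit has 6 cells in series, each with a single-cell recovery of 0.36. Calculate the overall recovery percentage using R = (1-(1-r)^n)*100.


93.1281%

Complement of single-cell recovery:
1 - r = 1 - 0.36 = 0.64
Raise to power n:
(1 - r)^6 = 0.64^6 = 0.06871947674
Overall recovery:
R = (1 - 0.06871947674) * 100
= 93.1281%


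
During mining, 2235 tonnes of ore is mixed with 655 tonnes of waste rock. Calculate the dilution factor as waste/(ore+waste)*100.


22.6644%

Total material = ore + waste
= 2235 + 655 = 2890 tonnes
Dilution = waste / total * 100
= 655 / 2890 * 100
= 0.2266435986 * 100
= 22.6644%


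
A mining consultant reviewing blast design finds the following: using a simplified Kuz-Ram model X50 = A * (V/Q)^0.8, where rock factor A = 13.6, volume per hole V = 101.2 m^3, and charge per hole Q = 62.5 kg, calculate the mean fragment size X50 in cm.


19.9977 cm

Compute V/Q:
V/Q = 101.2 / 62.5 = 1.6192
Raise to the power 0.8:
(V/Q)^0.8 = 1.6192^0.8 = 1.470416597
Multiply by A:
X50 = 13.6 * 1.470416597
= 19.9977 cm


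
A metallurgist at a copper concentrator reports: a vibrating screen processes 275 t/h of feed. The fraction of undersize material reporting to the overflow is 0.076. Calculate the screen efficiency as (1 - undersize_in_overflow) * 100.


Screen efficiency = (1 - fraction of undersize in overflow) * 100
= (1 - 0.076) * 100
= 0.924 * 100
= 92.4%

92.4%


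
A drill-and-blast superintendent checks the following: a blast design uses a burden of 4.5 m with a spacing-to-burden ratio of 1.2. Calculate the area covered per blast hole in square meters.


24.3 m^2

First, find the spacing:
Spacing = burden * ratio = 4.5 * 1.2
= 5.4 m
Then, calculate the area:
Area = burden * spacing = 4.5 * 5.4
= 24.3 m^2


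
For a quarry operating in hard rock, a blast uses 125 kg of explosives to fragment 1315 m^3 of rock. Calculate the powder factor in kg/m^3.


Powder factor = explosive mass / rock volume
= 125 / 1315
= 0.0951 kg/m^3

0.0951 kg/m^3


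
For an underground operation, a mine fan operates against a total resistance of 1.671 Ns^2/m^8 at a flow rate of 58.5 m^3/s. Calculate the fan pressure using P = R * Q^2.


5718.5798 Pa

Compute Q^2:
Q^2 = 58.5^2 = 3422.25
Compute pressure:
P = R * Q^2 = 1.671 * 3422.25
= 5718.5798 Pa


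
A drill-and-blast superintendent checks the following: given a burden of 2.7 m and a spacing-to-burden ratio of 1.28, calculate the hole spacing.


Spacing = burden * ratio
= 2.7 * 1.28
= 3.456 m

3.456 m


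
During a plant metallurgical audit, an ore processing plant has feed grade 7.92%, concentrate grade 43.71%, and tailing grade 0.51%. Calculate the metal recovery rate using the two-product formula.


94.6651%

Using the two-product formula:
R = 100 * c * (f - t) / (f * (c - t))
Numerator = 100 * 43.71 * (7.92 - 0.51)
= 100 * 43.71 * 7.41
= 32389.11
Denominator = 7.92 * (43.71 - 0.51)
= 7.92 * 43.2
= 342.144
R = 32389.11 / 342.144
= 94.6651%


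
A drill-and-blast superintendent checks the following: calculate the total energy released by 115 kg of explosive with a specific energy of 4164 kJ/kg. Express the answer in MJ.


478.86 MJ

Energy = mass * specific_energy / 1000
= 115 * 4164 / 1000
= 478860 / 1000
= 478.86 MJ


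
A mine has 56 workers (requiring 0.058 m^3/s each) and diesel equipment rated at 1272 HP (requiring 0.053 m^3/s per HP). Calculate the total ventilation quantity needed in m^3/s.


70.664 m^3/s

Airflow for workers:
Q_people = 56 * 0.058 = 3.248 m^3/s
Airflow for diesel equipment:
Q_diesel = 1272 * 0.053 = 67.416 m^3/s
Total ventilation:
Q_total = 3.248 + 67.416
= 70.664 m^3/s


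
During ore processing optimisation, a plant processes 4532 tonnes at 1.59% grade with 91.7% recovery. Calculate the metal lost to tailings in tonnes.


5.9809 tonnes

Total metal in feed:
= 4532 * 1.59 / 100 = 72.0588 tonnes
Metal recovered:
= 72.0588 * 91.7 / 100 = 66.0779196 tonnes
Metal lost to tailings:
= 72.0588 - 66.0779196
= 5.9809 tonnes


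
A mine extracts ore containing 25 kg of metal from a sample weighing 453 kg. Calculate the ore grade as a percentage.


5.5188%

Ore grade = (metal mass / ore mass) * 100
= (25 / 453) * 100
= 0.05518763797 * 100
= 5.5188%


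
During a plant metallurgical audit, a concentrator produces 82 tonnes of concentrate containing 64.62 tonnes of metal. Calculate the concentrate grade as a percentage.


78.8049%

Grade = (metal in concentrate / concentrate mass) * 100
= (64.62 / 82) * 100
= 0.7880487805 * 100
= 78.8049%


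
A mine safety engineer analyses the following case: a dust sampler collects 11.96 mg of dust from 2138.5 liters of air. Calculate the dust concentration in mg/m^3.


5.5927 mg/m^3

Convert liters to m^3: 1 m^3 = 1000 L
Concentration = mass / volume * 1000
= 11.96 / 2138.5 * 1000
= 0.005592705167 * 1000
= 5.5927 mg/m^3


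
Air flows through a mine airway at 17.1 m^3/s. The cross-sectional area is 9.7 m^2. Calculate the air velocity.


1.7629 m/s

Velocity = flow rate / cross-sectional area
= 17.1 / 9.7
= 1.7629 m/s


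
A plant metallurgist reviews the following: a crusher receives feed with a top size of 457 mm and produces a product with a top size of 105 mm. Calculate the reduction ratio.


Reduction ratio = feed size / product size
= 457 / 105
= 4.3524

4.3524


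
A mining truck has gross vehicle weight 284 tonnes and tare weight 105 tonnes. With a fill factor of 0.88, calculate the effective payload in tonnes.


Maximum payload = gross - tare
= 284 - 105 = 179 tonnes
Effective payload = max payload * fill factor
= 179 * 0.88
= 157.52 tonnes

157.52 tonnes


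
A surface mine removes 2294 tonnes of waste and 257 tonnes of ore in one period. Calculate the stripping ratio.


Stripping ratio = waste tonnage / ore tonnage
= 2294 / 257
= 8.9261

8.9261


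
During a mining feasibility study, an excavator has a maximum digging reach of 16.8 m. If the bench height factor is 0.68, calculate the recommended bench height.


11.424 m

Bench height = reach * factor
= 16.8 * 0.68
= 11.424 m


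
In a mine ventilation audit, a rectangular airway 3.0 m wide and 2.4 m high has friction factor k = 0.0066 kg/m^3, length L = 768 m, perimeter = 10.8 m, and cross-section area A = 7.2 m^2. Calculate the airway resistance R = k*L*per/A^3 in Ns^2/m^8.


0.1467 Ns^2/m^8

Compute the numerator:
k * L * per = 0.0066 * 768 * 10.8
= 54.74304
Compute the denominator:
A^3 = 7.2^3 = 373.248
Resistance:
R = 54.74304 / 373.248
= 0.1467 Ns^2/m^8


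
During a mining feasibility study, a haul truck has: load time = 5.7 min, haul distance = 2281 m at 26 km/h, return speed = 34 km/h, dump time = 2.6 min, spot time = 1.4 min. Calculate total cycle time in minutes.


18.9891 min

Convert haul speed to m/min: 26 * 1000/60 = 433.3333333 m/min
Haul time = 2281 / 433.3333333 = 5.263846154 min
Convert return speed to m/min: 34 * 1000/60 = 566.6666667 m/min
Return time = 2281 / 566.6666667 = 4.025294118 min
Total cycle time:
= 5.7 + 5.263846154 + 2.6 + 4.025294118 + 1.4
= 18.9891 min


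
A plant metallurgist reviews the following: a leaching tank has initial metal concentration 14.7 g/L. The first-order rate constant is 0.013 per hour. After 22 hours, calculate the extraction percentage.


Compute the exponent:
-k * t = -0.013 * 22 = -0.286
Remaining concentration:
C = 14.7 * exp(-0.286)
= 14.7 * 0.7512626159
= 11.04356045 g/L
Extracted = 14.7 - 11.04356045 = 3.656439546 g/L
Extraction % = 3.656439546 / 14.7 * 100
= 24.8737%

24.8737%


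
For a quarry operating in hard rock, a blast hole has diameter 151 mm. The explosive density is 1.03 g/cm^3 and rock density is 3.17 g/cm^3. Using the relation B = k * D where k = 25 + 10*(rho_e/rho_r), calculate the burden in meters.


4.2656 m

First, compute k:
rho_e / rho_r = 1.03 / 3.17 = 0.3249211356
k = 25 + 10 * 0.3249211356 = 28.24921136
Then, compute burden:
B = k * D / 1000 = 28.24921136 * 151 / 1000
= 4265.630915 / 1000
= 4.2656 m


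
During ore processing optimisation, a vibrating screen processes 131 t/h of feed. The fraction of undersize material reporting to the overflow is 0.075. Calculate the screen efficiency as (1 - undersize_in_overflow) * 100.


92.5%

Screen efficiency = (1 - fraction of undersize in overflow) * 100
= (1 - 0.075) * 100
= 0.925 * 100
= 92.5%


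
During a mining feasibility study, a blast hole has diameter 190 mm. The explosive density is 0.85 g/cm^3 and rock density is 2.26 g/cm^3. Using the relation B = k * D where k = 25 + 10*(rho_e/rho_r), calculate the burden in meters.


First, compute k:
rho_e / rho_r = 0.85 / 2.26 = 0.3761061947
k = 25 + 10 * 0.3761061947 = 28.76106195
Then, compute burden:
B = k * D / 1000 = 28.76106195 * 190 / 1000
= 5464.60177 / 1000
= 5.4646 m

5.4646 m


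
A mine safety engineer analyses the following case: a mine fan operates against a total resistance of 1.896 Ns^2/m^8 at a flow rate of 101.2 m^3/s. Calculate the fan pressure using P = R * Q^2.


Compute Q^2:
Q^2 = 101.2^2 = 10241.44
Compute pressure:
P = R * Q^2 = 1.896 * 10241.44
= 19417.7702 Pa

19417.7702 Pa


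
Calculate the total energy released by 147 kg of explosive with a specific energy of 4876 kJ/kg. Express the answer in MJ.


Energy = mass * specific_energy / 1000
= 147 * 4876 / 1000
= 716772 / 1000
= 716.772 MJ

716.772 MJ


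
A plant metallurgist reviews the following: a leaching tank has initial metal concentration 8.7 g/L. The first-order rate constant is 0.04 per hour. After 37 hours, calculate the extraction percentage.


Compute the exponent:
-k * t = -0.04 * 37 = -1.48
Remaining concentration:
C = 8.7 * exp(-1.48)
= 8.7 * 0.2276376884
= 1.980447889 g/L
Extracted = 8.7 - 1.980447889 = 6.719552111 g/L
Extraction % = 6.719552111 / 8.7 * 100
= 77.2362%

77.2362%


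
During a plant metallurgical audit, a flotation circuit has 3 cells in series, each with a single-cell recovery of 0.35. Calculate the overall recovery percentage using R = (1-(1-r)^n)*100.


Complement of single-cell recovery:
1 - r = 1 - 0.35 = 0.65
Raise to power n:
(1 - r)^3 = 0.65^3 = 0.274625
Overall recovery:
R = (1 - 0.274625) * 100
= 72.5375%

72.5375%


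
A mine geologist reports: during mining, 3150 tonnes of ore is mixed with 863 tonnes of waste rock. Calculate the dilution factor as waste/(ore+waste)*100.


21.5051%

Total material = ore + waste
= 3150 + 863 = 4013 tonnes
Dilution = waste / total * 100
= 863 / 4013 * 100
= 0.215051084 * 100
= 21.5051%


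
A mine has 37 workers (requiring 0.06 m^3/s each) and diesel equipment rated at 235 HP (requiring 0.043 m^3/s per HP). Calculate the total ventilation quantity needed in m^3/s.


12.325 m^3/s

Airflow for workers:
Q_people = 37 * 0.06 = 2.22 m^3/s
Airflow for diesel equipment:
Q_diesel = 235 * 0.043 = 10.105 m^3/s
Total ventilation:
Q_total = 2.22 + 10.105
= 12.325 m^3/s


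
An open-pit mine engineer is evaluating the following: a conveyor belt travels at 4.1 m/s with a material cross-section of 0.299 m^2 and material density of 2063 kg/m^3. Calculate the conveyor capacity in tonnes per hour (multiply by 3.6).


Volumetric flow = speed * area
= 4.1 * 0.299 = 1.2259 m^3/s
Mass flow = volumetric * density
= 1.2259 * 2063 = 2529.0317 kg/s
Convert to t/h: multiply by 3.6
Capacity = 2529.0317 * 3.6
= 9104.5141 t/h

9104.5141 t/h


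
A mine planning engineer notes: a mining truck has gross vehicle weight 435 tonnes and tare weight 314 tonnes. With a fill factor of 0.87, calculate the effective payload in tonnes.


105.27 tonnes

Maximum payload = gross - tare
= 435 - 314 = 121 tonnes
Effective payload = max payload * fill factor
= 121 * 0.87
= 105.27 tonnes


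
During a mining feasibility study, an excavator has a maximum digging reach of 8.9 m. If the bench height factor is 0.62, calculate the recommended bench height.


5.518 m

Bench height = reach * factor
= 8.9 * 0.62
= 5.518 m


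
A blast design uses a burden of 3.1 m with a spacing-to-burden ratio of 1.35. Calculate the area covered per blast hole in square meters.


First, find the spacing:
Spacing = burden * ratio = 3.1 * 1.35
= 4.185 m
Then, calculate the area:
Area = burden * spacing = 3.1 * 4.185
= 12.9735 m^2

12.9735 m^2


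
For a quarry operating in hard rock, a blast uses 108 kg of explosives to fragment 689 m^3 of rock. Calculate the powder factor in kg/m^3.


Powder factor = explosive mass / rock volume
= 108 / 689
= 0.1567 kg/m^3

0.1567 kg/m^3


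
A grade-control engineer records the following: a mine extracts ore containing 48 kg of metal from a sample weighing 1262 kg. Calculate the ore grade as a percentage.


Ore grade = (metal mass / ore mass) * 100
= (48 / 1262) * 100
= 0.03803486529 * 100
= 3.8035%

3.8035%


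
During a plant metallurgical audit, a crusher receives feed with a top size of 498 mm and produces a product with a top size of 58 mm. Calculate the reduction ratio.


8.5862

Reduction ratio = feed size / product size
= 498 / 58
= 8.5862


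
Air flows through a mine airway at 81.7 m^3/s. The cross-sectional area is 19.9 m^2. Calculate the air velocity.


4.1055 m/s

Velocity = flow rate / cross-sectional area
= 81.7 / 19.9
= 4.1055 m/s


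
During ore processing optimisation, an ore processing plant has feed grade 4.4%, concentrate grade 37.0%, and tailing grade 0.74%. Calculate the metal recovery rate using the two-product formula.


Using the two-product formula:
R = 100 * c * (f - t) / (f * (c - t))
Numerator = 100 * 37.0 * (4.4 - 0.74)
= 100 * 37.0 * 3.66
= 13542.0
Denominator = 4.4 * (37.0 - 0.74)
= 4.4 * 36.26
= 159.544
R = 13542.0 / 159.544
= 84.8794%

84.8794%


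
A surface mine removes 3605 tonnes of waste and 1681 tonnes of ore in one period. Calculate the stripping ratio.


Stripping ratio = waste tonnage / ore tonnage
= 3605 / 1681
= 2.1446

2.1446


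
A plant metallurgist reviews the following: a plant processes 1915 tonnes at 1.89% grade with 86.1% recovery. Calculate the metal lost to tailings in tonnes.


5.0309 tonnes

Total metal in feed:
= 1915 * 1.89 / 100 = 36.1935 tonnes
Metal recovered:
= 36.1935 * 86.1 / 100 = 31.1626035 tonnes
Metal lost to tailings:
= 36.1935 - 31.1626035
= 5.0309 tonnes


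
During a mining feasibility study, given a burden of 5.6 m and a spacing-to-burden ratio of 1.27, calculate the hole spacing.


7.112 m

Spacing = burden * ratio
= 5.6 * 1.27
= 7.112 m


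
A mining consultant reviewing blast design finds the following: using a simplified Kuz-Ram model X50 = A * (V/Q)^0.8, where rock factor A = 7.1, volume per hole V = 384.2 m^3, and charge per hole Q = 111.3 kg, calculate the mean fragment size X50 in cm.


19.1297 cm

Compute V/Q:
V/Q = 384.2 / 111.3 = 3.451931716
Raise to the power 0.8:
(V/Q)^0.8 = 3.451931716^0.8 = 2.694323611
Multiply by A:
X50 = 7.1 * 2.694323611
= 19.1297 cm


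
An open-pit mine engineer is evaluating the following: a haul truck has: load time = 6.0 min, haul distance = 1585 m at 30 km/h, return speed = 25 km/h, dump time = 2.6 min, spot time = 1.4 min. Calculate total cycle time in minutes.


Convert haul speed to m/min: 30 * 1000/60 = 500 m/min
Haul time = 1585 / 500 = 3.17 min
Convert return speed to m/min: 25 * 1000/60 = 416.6666667 m/min
Return time = 1585 / 416.6666667 = 3.804 min
Total cycle time:
= 6.0 + 3.17 + 2.6 + 3.804 + 1.4
= 16.974 min

16.974 min


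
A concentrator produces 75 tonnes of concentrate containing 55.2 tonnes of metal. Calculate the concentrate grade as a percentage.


73.6%

Grade = (metal in concentrate / concentrate mass) * 100
= (55.2 / 75) * 100
= 0.736 * 100
= 73.6%


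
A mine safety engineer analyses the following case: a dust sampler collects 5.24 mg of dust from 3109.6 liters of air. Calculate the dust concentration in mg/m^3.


Convert liters to m^3: 1 m^3 = 1000 L
Concentration = mass / volume * 1000
= 5.24 / 3109.6 * 1000
= 0.001685104193 * 1000
= 1.6851 mg/m^3

1.6851 mg/m^3


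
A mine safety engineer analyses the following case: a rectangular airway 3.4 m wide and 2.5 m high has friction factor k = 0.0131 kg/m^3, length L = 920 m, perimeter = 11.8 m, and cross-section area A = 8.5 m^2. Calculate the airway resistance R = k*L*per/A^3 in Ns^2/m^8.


0.2316 Ns^2/m^8

Compute the numerator:
k * L * per = 0.0131 * 920 * 11.8
= 142.2136
Compute the denominator:
A^3 = 8.5^3 = 614.125
Resistance:
R = 142.2136 / 614.125
= 0.2316 Ns^2/m^8


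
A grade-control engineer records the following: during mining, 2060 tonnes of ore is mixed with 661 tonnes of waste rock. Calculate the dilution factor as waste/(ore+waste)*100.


24.2925%

Total material = ore + waste
= 2060 + 661 = 2721 tonnes
Dilution = waste / total * 100
= 661 / 2721 * 100
= 0.2429253951 * 100
= 24.2925%


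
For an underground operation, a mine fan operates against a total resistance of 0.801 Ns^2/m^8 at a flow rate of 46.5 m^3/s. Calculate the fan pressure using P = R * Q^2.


Compute Q^2:
Q^2 = 46.5^2 = 2162.25
Compute pressure:
P = R * Q^2 = 0.801 * 2162.25
= 1731.9623 Pa

1731.9623 Pa


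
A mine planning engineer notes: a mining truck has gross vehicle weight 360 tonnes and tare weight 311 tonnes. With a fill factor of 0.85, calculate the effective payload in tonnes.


Maximum payload = gross - tare
= 360 - 311 = 49 tonnes
Effective payload = max payload * fill factor
= 49 * 0.85
= 41.65 tonnes

41.65 tonnes


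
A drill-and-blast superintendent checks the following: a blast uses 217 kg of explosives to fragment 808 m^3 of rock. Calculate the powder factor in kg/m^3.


Powder factor = explosive mass / rock volume
= 217 / 808
= 0.2686 kg/m^3

0.2686 kg/m^3


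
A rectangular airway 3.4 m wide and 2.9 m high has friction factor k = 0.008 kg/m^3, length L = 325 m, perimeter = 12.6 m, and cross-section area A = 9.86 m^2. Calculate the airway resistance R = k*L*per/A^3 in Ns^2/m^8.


Compute the numerator:
k * L * per = 0.008 * 325 * 12.6
= 32.76
Compute the denominator:
A^3 = 9.86^3 = 958.585256
Resistance:
R = 32.76 / 958.585256
= 0.0342 Ns^2/m^8

0.0342 Ns^2/m^8


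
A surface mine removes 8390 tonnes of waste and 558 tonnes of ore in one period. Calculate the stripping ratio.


Stripping ratio = waste tonnage / ore tonnage
= 8390 / 558
= 15.0358

15.0358


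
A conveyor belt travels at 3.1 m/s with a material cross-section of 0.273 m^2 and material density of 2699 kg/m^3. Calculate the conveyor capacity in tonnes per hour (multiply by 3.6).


8222.9893 t/h

Volumetric flow = speed * area
= 3.1 * 0.273 = 0.8463 m^3/s
Mass flow = volumetric * density
= 0.8463 * 2699 = 2284.1637 kg/s
Convert to t/h: multiply by 3.6
Capacity = 2284.1637 * 3.6
= 8222.9893 t/h


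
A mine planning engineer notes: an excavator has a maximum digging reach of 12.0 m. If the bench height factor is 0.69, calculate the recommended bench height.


Bench height = reach * factor
= 12.0 * 0.69
= 8.28 m

8.28 m


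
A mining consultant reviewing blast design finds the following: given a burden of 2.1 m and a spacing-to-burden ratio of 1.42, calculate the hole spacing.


2.982 m

Spacing = burden * ratio
= 2.1 * 1.42
= 2.982 m


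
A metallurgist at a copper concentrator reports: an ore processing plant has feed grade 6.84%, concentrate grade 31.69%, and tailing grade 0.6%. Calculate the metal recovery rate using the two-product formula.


92.9887%

Using the two-product formula:
R = 100 * c * (f - t) / (f * (c - t))
Numerator = 100 * 31.69 * (6.84 - 0.6)
= 100 * 31.69 * 6.24
= 19774.56
Denominator = 6.84 * (31.69 - 0.6)
= 6.84 * 31.09
= 212.6556
R = 19774.56 / 212.6556
= 92.9887%


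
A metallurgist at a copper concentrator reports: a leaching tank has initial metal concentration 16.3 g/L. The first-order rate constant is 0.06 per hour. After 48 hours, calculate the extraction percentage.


Compute the exponent:
-k * t = -0.06 * 48 = -2.88
Remaining concentration:
C = 16.3 * exp(-2.88)
= 16.3 * 0.05613476283
= 0.9149966342 g/L
Extracted = 16.3 - 0.9149966342 = 15.38500337 g/L
Extraction % = 15.38500337 / 16.3 * 100
= 94.3865%

94.3865%


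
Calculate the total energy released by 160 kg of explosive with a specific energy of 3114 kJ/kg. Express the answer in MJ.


Energy = mass * specific_energy / 1000
= 160 * 3114 / 1000
= 498240 / 1000
= 498.24 MJ

498.24 MJ


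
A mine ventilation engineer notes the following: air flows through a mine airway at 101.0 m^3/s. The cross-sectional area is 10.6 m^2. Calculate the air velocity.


9.5283 m/s

Velocity = flow rate / cross-sectional area
= 101.0 / 10.6
= 9.5283 m/s


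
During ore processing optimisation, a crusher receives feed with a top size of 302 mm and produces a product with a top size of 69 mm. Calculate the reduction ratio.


Reduction ratio = feed size / product size
= 302 / 69
= 4.3768

4.3768


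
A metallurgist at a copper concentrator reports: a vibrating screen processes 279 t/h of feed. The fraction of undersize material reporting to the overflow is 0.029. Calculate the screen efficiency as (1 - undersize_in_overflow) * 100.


97.1%

Screen efficiency = (1 - fraction of undersize in overflow) * 100
= (1 - 0.029) * 100
= 0.971 * 100
= 97.1%


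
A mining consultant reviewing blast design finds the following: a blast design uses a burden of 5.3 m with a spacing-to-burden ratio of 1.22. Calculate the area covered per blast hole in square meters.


34.2698 m^2

First, find the spacing:
Spacing = burden * ratio = 5.3 * 1.22
= 6.466 m
Then, calculate the area:
Area = burden * spacing = 5.3 * 6.466
= 34.2698 m^2


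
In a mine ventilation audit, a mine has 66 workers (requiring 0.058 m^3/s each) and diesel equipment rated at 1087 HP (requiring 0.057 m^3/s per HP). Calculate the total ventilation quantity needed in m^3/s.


65.787 m^3/s

Airflow for workers:
Q_people = 66 * 0.058 = 3.828 m^3/s
Airflow for diesel equipment:
Q_diesel = 1087 * 0.057 = 61.959 m^3/s
Total ventilation:
Q_total = 3.828 + 61.959
= 65.787 m^3/s


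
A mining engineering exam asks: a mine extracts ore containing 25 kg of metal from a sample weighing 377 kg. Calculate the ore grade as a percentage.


Ore grade = (metal mass / ore mass) * 100
= (25 / 377) * 100
= 0.06631299735 * 100
= 6.6313%

6.6313%


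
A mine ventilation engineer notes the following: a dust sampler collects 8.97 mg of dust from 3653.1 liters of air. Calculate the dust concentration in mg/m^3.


Convert liters to m^3: 1 m^3 = 1000 L
Concentration = mass / volume * 1000
= 8.97 / 3653.1 * 1000
= 0.002455448797 * 1000
= 2.4554 mg/m^3

2.4554 mg/m^3


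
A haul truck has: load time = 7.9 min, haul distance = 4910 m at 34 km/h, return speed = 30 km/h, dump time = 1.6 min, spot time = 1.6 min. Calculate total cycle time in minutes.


29.5847 min

Convert haul speed to m/min: 34 * 1000/60 = 566.6666667 m/min
Haul time = 4910 / 566.6666667 = 8.664705882 min
Convert return speed to m/min: 30 * 1000/60 = 500 m/min
Return time = 4910 / 500 = 9.82 min
Total cycle time:
= 7.9 + 8.664705882 + 1.6 + 9.82 + 1.6
= 29.5847 min
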